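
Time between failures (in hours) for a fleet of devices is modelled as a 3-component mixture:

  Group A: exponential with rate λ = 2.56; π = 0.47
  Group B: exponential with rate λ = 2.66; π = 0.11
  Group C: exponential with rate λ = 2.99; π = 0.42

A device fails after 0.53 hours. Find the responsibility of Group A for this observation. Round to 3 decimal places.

The responsibility of component k is P(Z=k) f_k(x) divided by Σ_j P(Z=j) f_j(x).
Exponential densities:
  L_A = 0.659158
  L_B = 0.649551
  L_C = 0.612978
Weight by the priors:
  P(Z=A)·L_A = 0.47 × 0.659158 = 0.309804
  P(Z=B)·L_B = 0.11 × 0.649551 = 0.0714506
  P(Z=C)·L_C = 0.42 × 0.612978 = 0.257451
Denominator: 0.309804 + 0.0714506 + 0.257451 = 0.638705
So the posterior for Group A is 0.309804 / 0.638705 ≈ 0.485.

0.485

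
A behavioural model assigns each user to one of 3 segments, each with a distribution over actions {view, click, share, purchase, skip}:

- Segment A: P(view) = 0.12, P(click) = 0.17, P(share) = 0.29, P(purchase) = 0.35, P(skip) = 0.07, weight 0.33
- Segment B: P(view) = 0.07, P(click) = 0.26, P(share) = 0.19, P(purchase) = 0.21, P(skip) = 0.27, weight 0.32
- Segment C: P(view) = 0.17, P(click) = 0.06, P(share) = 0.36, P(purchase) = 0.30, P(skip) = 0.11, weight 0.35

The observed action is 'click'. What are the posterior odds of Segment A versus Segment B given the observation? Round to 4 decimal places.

0.6743

Since P(k|x) ∝ π_k f_k(x), the posterior odds are π_i f_i(x) / (π_j f_j(x)).
Evaluate each component's likelihood at the observed value:
  L_A = 0.17
  L_B = 0.26
  L_C = 0.06
0.0561 / 0.0832 ≈ 0.6743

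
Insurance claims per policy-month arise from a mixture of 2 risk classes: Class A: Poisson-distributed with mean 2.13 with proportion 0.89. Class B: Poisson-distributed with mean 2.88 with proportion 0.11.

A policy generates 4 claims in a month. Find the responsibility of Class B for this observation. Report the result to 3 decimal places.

P(component k | x) = π_k·f_k(x) / marginal(x), where marginal(x) = Σ_j π_j·f_j(x).
Poisson probabilities:
  p_A = e^(−2.13)·2.13^4/4! = 0.10192
  p_B = e^(−2.88)·2.88^4/4! = 0.160913
Multiply by the mixture weights:
  π_A·p_A = 0.89 × 0.10192 = 0.0907089
  π_B·p_B = 0.11 × 0.160913 = 0.0177004
Sum: 0.0907089 + 0.0177004 = 0.108409
P(Class B | the observation) = 0.0177004 / 0.108409 ≈ 0.163

0.163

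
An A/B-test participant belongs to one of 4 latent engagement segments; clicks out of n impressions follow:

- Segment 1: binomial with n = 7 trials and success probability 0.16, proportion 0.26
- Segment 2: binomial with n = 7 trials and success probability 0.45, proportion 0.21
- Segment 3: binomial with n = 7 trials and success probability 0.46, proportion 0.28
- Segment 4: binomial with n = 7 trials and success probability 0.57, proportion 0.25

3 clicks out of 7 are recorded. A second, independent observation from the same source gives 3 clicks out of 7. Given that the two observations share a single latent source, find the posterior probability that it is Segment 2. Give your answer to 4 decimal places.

Posterior ∝ prior × likelihood, so P(k | x) ∝ w_k f_k(x); normalise over all components.
Since both observations come from the same component, the likelihood for component k is f_k(x₁)·f_k(x₂).
  L_1 = [0.0713748] × [0.0713748] = 0.00509437
  L_2 = [0.291848] × [0.291848] = 0.0851751
  L_3 = [0.289679] × [0.289679] = 0.0839138
  L_4 = [0.221598] × [0.221598] = 0.0491058
Weight by the priors:
  w_1·L_1 = 0.26 × 0.00509437 = 0.00132454
  w_2·L_2 = 0.21 × 0.0851751 = 0.0178868
  w_3·L_3 = 0.28 × 0.0839138 = 0.0234959
  w_4·L_4 = 0.25 × 0.0491058 = 0.0122765
Normaliser: 0.00132454 + 0.0178868 + 0.0234959 + 0.0122765 = 0.0549836
P(Segment 2 | x₁,x₂) ≈ 0.3253

0.3253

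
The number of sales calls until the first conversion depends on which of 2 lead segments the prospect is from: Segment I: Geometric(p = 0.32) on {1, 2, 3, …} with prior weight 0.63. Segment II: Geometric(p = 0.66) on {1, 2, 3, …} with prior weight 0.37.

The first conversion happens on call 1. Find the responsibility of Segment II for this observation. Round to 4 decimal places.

Apply Bayes' rule: the posterior for each component is proportional to its prior times its likelihood at x.
Component likelihoods at x = 1:
  p_I = 0.32·(1−0.32)^0 = 0.32·1 = 0.32
  p_II = 0.66·(1−0.66)^0 = 0.66·1 = 0.66
Unnormalised posteriors:
  π_I·p_I = 0.63 × 0.32 = 0.2016
  π_II·p_II = 0.37 × 0.66 = 0.2442
Normaliser: 0.2016 + 0.2442 = 0.4458
P(Segment II | the observation) = 0.2442 / 0.4458 ≈ 0.5478

0.5478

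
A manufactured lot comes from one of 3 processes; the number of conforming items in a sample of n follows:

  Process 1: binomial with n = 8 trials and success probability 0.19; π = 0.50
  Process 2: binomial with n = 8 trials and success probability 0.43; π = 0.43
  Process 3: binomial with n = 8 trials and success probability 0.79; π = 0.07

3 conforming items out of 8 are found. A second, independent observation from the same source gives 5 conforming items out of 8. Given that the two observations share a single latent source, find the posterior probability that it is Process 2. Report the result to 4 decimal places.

0.9659

By Bayes' theorem, P(k | x) = π_k f_k(x) / Σ_j π_j f_j(x).
Since both observations come from the same component, the likelihood for component k is f_k(x₁)·f_k(x₂).
  p_1 = [0.133929] × [0.00736904] = 0.000986927
  p_2 = [0.267897] × [0.15246] = 0.0408435
  p_3 = [0.0112763] × [0.159581] = 0.00179948
Multiply by the mixture weights:
  π_1·p_1 = 0.50 × 0.000986927 = 0.000493463
  π_2·p_2 = 0.43 × 0.0408435 = 0.0175627
  π_3·p_3 = 0.07 × 0.00179948 = 0.000125964
Normaliser: 0.000493463 + 0.0175627 + 0.000125964 = 0.0181821
P(Process 2 | data) ≈ 0.9659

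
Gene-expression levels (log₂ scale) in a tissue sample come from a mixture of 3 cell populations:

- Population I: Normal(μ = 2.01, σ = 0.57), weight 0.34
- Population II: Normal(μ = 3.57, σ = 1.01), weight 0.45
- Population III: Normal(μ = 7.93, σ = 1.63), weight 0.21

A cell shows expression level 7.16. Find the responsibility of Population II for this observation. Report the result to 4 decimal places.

0.0069

The responsibility of component k is π_k f_k(x) divided by Σ_j π_j f_j(x).
Component likelihoods at x = 7.16:
  p_I = (1/(0.57·√(2π)))·exp(−(7.16−2.01)²/(2·0.57²)) = 0.699899·exp(-40.81641) = 1.3143e-18
  p_II = (1/(1.01·√(2π)))·exp(−(7.16−3.57)²/(2·1.01²)) = 0.394992·exp(-6.31708) = 0.000713045
  p_III = (1/(1.63·√(2π)))·exp(−(7.16−7.93)²/(2·1.63²)) = 0.244750·exp(-0.11158) = 0.21891
Unnormalised posteriors:
  π_I·p_I = 0.34 × 1.3143e-18 = 4.46863e-19
  π_II·p_II = 0.45 × 0.000713045 = 0.00032087
  π_III·p_III = 0.21 × 0.21891 = 0.045971
Marginal: 4.46863e-19 + 0.00032087 + 0.045971 = 0.0462919
Responsibility of Population II: 0.00032087 / 0.0462919 ≈ 0.0069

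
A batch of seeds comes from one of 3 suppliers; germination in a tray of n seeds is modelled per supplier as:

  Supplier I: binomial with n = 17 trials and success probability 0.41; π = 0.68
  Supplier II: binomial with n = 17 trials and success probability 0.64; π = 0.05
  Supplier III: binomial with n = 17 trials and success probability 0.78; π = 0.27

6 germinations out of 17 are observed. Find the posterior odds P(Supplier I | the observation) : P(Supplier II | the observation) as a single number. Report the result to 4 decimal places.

Posterior odds = (P(Z=i) f_i(x)) / (P(Z=j) f_j(x)); the normalising sum cancels.
Evaluate each component's likelihood at the observed value:
  f_I = 0.177278
  f_II = 0.0111941
  f_III = 0.000162854
Posterior odds = (P(Z=I)·f_I) / (P(Z=II)·f_II) = (0.68·0.177278) / (0.05·0.0111941) = 0.120549 / 0.000559703 ≈ 215.3807

215.3807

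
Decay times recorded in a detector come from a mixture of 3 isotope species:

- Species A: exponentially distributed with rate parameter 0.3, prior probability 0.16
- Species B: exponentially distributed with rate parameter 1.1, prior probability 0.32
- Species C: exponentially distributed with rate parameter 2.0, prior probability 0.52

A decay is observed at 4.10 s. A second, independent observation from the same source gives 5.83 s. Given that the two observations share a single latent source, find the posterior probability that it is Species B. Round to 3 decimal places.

Apply Bayes' rule: the posterior for each component is proportional to its prior times its likelihood at x.
Since both observations come from the same component, the likelihood for component k is f_k(x₁)·f_k(x₂).
  p_A = [0.3·e^(−0.3·4.10) = 0.3·e^(−1.2300) = 0.0876878] × [0.0521843] = 0.00457593
  p_B = [1.1·e^(−1.1·4.10) = 1.1·e^(−4.5100) = 0.0120983] × [0.00180411] = 2.18266e-05
  p_C = [2.0·e^(−2.0·4.10) = 2.0·e^(−8.2000) = 0.000549307] × [1.72646e-05] = 9.48356e-09
Multiply by the mixture weights:
  w_A·p_A = 0.16 × 0.00457593 = 0.000732149
  w_B·p_B = 0.32 × 2.18266e-05 = 6.98452e-06
  w_C·p_C = 0.52 × 9.48356e-09 = 4.93145e-09
Denominator: 0.000732149 + 6.98452e-06 + 4.93145e-09 = 0.000739138
P(Species B | x₁, x₂) = 6.98452e-06 / 0.000739138 ≈ 0.009

0.009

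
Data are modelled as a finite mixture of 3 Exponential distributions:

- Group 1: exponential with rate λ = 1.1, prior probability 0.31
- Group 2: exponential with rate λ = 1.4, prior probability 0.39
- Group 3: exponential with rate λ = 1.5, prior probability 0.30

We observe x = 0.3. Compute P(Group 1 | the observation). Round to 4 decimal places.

Posterior ∝ prior × likelihood, so P(k | x) ∝ P(Z=k) f_k(x); normalise over all components.
Evaluate each component's likelihood at the observed value:
  f_1 = 1.1·e^(−1.1·0.3) = 1.1·e^(−0.3300) = 0.790816
  f_2 = 1.4·e^(−1.4·0.3) = 1.4·e^(−0.4200) = 0.919866
  f_3 = 1.5·e^(−1.5·0.3) = 1.5·e^(−0.4500) = 0.956442
Weight by the priors:
  P(Z=1)·f_1 = 0.31 × 0.790816 = 0.245153
  P(Z=2)·f_2 = 0.39 × 0.919866 = 0.358748
  P(Z=3)·f_3 = 0.30 × 0.956442 = 0.286933
Evidence: 0.245153 + 0.358748 + 0.286933 = 0.890833
So the posterior for Group 1 is 0.245153 / 0.890833 ≈ 0.2752.

0.2752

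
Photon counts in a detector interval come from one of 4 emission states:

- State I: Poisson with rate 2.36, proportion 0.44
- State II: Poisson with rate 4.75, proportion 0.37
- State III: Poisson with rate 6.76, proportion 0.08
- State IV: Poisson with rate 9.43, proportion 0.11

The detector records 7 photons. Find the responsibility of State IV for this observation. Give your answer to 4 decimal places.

0.1889

P(component k | x) = π_k·f_k(x) / marginal(x), where marginal(x) = Σ_j π_j·f_j(x).
Component likelihoods at x = 7 photons:
  L_I = 0.00763868
  L_II = 0.0936539
  L_III = 0.148377
  L_IV = 0.105622
Weight by the priors:
  π_I·L_I = 0.44 × 0.00763868 = 0.00336102
  π_II·L_II = 0.37 × 0.0936539 = 0.0346519
  π_III·L_III = 0.08 × 0.148377 = 0.0118701
  π_IV·L_IV = 0.11 × 0.105622 = 0.0116184
Sum: 0.00336102 + 0.0346519 + 0.0118701 + 0.0116184 = 0.0615015
Responsibility of State IV: 0.0116184 / 0.0615015 ≈ 0.1889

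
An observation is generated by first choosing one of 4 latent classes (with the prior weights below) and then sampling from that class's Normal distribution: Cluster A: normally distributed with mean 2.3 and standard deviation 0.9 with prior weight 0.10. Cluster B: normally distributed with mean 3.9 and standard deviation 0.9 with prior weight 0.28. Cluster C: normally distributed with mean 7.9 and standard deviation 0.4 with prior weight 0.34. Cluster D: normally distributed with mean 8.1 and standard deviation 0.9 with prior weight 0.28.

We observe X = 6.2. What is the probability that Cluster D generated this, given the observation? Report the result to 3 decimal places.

0.736

Apply Bayes' rule: the posterior for each component is proportional to its prior times its likelihood at x.
Component likelihoods at x = 6.2:
  L_A = 3.70787e-05
  L_B = 0.0169242
  L_C = 0.000119297
  L_D = 0.0477406
Prior × likelihood for each component:
  π_A·L_A = 0.10 × 3.70787e-05 = 3.70787e-06
  π_B·L_B = 0.28 × 0.0169242 = 0.00473878
  π_C·L_C = 0.34 × 0.000119297 = 4.05608e-05
  π_D·L_D = 0.28 × 0.0477406 = 0.0133674
Denominator: 3.70787e-06 + 0.00473878 + 4.05608e-05 + 0.0133674 = 0.0181504
P(Cluster D | data) ≈ 0.736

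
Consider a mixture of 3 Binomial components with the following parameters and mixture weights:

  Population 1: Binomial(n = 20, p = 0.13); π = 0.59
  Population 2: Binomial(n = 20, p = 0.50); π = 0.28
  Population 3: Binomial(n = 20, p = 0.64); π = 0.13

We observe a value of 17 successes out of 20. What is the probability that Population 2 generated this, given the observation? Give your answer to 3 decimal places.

0.080

By Bayes' theorem, P(k | x) = P(Z=k) f_k(x) / Σ_j P(Z=j) f_j(x).
Binomial probabilities:
  f_1 = 6.49381e-13
  f_2 = 0.00108719
  f_3 = 0.0269694
Prior × likelihood for each component:
  P(Z=1)·f_1 = 0.59 × 6.49381e-13 = 3.83135e-13
  P(Z=2)·f_2 = 0.28 × 0.00108719 = 0.000304413
  P(Z=3)·f_3 = 0.13 × 0.0269694 = 0.00350603
Denominator: 3.83135e-13 + 0.000304413 + 0.00350603 = 0.00381044
Responsibility of Population 2: 0.000304413 / 0.00381044 ≈ 0.080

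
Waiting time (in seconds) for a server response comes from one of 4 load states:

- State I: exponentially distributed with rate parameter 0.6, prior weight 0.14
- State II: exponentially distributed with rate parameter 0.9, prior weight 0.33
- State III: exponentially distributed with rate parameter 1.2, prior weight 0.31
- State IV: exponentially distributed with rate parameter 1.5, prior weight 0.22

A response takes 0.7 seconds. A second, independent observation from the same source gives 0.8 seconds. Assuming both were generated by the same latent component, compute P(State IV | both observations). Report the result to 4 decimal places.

0.2418

P(component k | x) = w_k·f_k(x) / marginal(x), where marginal(x) = Σ_j w_j·f_j(x).
Since both observations come from the same component, the likelihood for component k is f_k(x₁)·f_k(x₂).
  L_I = [0.394228] × [0.37127] = 0.146365
  L_II = [0.479333] × [0.438077] = 0.209985
  L_III = [0.518053] × [0.459471] = 0.23803
  L_IV = [0.524907] × [0.451791] = 0.237148
Weight by the priors:
  w_I·L_I = 0.14 × 0.146365 = 0.0204911
  w_II·L_II = 0.33 × 0.209985 = 0.0692949
  w_III·L_III = 0.31 × 0.23803 = 0.0737894
  w_IV·L_IV = 0.22 × 0.237148 = 0.0521726
Denominator: 0.0204911 + 0.0692949 + 0.0737894 + 0.0521726 = 0.215748
So the posterior for State IV is 0.0521726 / 0.215748 ≈ 0.2418.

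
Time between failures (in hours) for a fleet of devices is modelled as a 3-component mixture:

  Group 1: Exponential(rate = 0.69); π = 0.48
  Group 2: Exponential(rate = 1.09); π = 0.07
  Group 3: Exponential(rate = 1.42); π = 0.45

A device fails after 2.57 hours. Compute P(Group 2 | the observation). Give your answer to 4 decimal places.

0.0598

Apply Bayes' rule: the posterior for each component is proportional to its prior times its likelihood at x.
Exponential densities:
  L_1 = 0.69·e^(−0.69·2.57) = 0.69·e^(−1.7733) = 0.117143
  L_2 = 1.09·e^(−1.09·2.57) = 1.09·e^(−2.8013) = 0.0661969
  L_3 = 1.42·e^(−1.42·2.57) = 1.42·e^(−3.6494) = 0.0369296
Prior × likelihood for each component:
  P(Z=1)·L_1 = 0.48 × 0.117143 = 0.0562284
  P(Z=2)·L_2 = 0.07 × 0.0661969 = 0.00463378
  P(Z=3)·L_3 = 0.45 × 0.0369296 = 0.0166183
Marginal: 0.0562284 + 0.00463378 + 0.0166183 = 0.0774805
Responsibility of Group 2: 0.00463378 / 0.0774805 ≈ 0.0598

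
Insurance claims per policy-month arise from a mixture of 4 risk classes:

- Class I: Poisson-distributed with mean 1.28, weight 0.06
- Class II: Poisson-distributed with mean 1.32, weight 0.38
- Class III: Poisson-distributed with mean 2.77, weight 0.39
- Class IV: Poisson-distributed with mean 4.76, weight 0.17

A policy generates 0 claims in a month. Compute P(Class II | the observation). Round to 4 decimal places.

Apply Bayes' rule: the posterior for each component is proportional to its prior times its likelihood at x.
Evaluate each component's likelihood at the observed value:
  L_I = e^(−1.28)·1.28^0/0! = 0.278037
  L_II = e^(−1.32)·1.32^0/0! = 0.267135
  L_III = e^(−2.77)·2.77^0/0! = 0.062662
  L_IV = e^(−4.76)·4.76^0/0! = 0.00856561
Unnormalised posteriors:
  w_I·L_I = 0.06 × 0.278037 = 0.0166822
  w_II·L_II = 0.38 × 0.267135 = 0.101511
  w_III·L_III = 0.39 × 0.062662 = 0.0244382
  w_IV·L_IV = 0.17 × 0.00856561 = 0.00145615
Evidence: 0.0166822 + 0.101511 + 0.0244382 + 0.00145615 = 0.144088
So the posterior for Class II is 0.101511 / 0.144088 ≈ 0.7045.

0.7045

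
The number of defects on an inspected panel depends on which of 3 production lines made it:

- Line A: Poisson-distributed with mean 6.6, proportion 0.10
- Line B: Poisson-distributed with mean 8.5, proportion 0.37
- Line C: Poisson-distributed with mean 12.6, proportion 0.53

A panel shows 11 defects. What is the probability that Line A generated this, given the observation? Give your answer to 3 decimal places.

0.038

The responsibility of component k is π_k f_k(x) divided by Σ_j π_j f_j(x).
Component likelihoods at x = 11 defects:
  f_A = 0.0352764
  f_B = 0.0853001
  f_C = 0.107352
Weight by the priors:
  π_A·f_A = 0.10 × 0.0352764 = 0.00352764
  π_B·f_B = 0.37 × 0.0853001 = 0.031561
  π_C·f_C = 0.53 × 0.107352 = 0.0568965
Sum: 0.00352764 + 0.031561 + 0.0568965 = 0.0919852
P(Line A | x) = 0.00352764 / 0.0919852 ≈ 0.038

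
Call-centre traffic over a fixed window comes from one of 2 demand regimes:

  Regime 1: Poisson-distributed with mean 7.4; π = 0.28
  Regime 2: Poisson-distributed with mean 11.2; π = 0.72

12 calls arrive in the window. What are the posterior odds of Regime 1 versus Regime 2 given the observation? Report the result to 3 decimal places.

0.120

The posterior odds equal the prior odds times the likelihood ratio: (π_i/π_j)·(f_i(x)/f_j(x)).
Component likelihoods at x = 12 calls:
  f_1 = 0.0344084
  f_2 = 0.11122
0.00963435 / 0.0800781 ≈ 0.120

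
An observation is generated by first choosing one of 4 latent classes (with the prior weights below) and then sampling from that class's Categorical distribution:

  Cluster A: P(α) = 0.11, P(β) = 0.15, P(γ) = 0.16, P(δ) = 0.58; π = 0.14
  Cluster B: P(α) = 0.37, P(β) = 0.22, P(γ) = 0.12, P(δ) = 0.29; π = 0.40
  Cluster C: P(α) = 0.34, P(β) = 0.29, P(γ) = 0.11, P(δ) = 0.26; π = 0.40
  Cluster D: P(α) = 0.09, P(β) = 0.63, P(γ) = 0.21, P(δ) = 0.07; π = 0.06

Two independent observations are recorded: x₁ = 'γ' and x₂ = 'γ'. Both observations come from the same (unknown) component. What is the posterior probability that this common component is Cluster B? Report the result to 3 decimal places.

Apply Bayes' rule: the posterior for each component is proportional to its prior times its likelihood at x.
Since both observations come from the same component, the likelihood for component k is f_k(x₁)·f_k(x₂).
  L_A = [P(γ | comp) = 0.16] × [0.16] = 0.0256
  L_B = [P(γ | comp) = 0.12] × [0.12] = 0.0144
  L_C = [P(γ | comp) = 0.11] × [0.11] = 0.0121
  L_D = [P(γ | comp) = 0.21] × [0.21] = 0.0441
Prior × likelihood for each component:
  π_A·L_A = 0.14 × 0.0256 = 0.003584
  π_B·L_B = 0.40 × 0.0144 = 0.00576
  π_C·L_C = 0.40 × 0.0121 = 0.00484
  π_D·L_D = 0.06 × 0.0441 = 0.002646
Marginal: 0.003584 + 0.00576 + 0.00484 + 0.002646 = 0.01683
So the posterior for Cluster B is 0.00576 / 0.01683 ≈ 0.342.

0.342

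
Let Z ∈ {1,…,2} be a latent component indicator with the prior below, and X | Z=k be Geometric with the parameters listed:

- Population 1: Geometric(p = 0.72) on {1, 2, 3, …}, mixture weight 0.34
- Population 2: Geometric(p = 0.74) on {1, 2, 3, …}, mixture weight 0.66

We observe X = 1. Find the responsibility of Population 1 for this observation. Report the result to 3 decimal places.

The responsibility of component k is P(Z=k) f_k(x) divided by Σ_j P(Z=j) f_j(x).
Evaluate each component's likelihood at the observed value:
  f_1 = 0.72
  f_2 = 0.74
Unnormalised posteriors:
  P(Z=1)·f_1 = 0.34 × 0.72 = 0.2448
  P(Z=2)·f_2 = 0.66 × 0.74 = 0.4884
Sum: 0.2448 + 0.4884 = 0.7332
Responsibility of Population 1: 0.2448 / 0.7332 ≈ 0.334

0.334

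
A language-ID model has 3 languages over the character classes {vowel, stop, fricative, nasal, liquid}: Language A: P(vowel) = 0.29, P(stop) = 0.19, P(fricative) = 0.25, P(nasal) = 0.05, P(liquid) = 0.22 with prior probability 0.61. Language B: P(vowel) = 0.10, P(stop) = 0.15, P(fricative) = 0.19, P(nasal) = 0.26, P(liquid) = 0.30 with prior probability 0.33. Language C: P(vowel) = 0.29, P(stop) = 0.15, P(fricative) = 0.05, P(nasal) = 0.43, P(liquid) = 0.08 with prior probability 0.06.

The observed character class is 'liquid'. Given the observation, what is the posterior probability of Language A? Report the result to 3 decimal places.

0.564

The responsibility of component k is π_k f_k(x) divided by Σ_j π_j f_j(x).
Categorical probabilities:
  p_A = P(liquid | comp) = 0.22
  p_B = P(liquid | comp) = 0.30
  p_C = P(liquid | comp) = 0.08
Prior × likelihood for each component:
  π_A·p_A = 0.61 × 0.22 = 0.1342
  π_B·p_B = 0.33 × 0.3 = 0.099
  π_C·p_C = 0.06 × 0.08 = 0.0048
Sum: 0.1342 + 0.099 + 0.0048 = 0.238
So the posterior for Language A is 0.1342 / 0.238 ≈ 0.564.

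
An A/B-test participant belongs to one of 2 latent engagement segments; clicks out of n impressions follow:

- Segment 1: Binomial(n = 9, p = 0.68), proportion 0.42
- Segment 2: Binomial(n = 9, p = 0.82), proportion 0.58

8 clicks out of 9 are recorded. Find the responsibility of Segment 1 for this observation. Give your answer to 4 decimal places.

0.2235

The responsibility of component k is w_k f_k(x) divided by Σ_j w_j f_j(x).
Binomial probabilities:
  f_1 = 0.131663
  f_2 = 0.331151
Unnormalised posteriors:
  w_1·f_1 = 0.42 × 0.131663 = 0.0552985
  w_2·f_2 = 0.58 × 0.331151 = 0.192067
Normaliser: 0.0552985 + 0.192067 = 0.247366
P(Segment 1 | x) = 0.0552985 / 0.247366 ≈ 0.2235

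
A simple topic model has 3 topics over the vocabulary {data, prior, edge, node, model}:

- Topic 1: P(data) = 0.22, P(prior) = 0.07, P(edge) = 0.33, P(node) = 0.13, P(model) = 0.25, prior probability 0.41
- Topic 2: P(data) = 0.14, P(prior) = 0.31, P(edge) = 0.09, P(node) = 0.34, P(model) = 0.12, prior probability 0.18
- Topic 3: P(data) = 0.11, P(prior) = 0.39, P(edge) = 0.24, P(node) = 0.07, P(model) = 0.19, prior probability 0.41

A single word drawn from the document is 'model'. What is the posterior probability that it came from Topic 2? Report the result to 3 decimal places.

By Bayes' theorem, P(k | x) = w_k f_k(x) / Σ_j w_j f_j(x).
Categorical probabilities:
  f_1 = P(model | comp) = 0.25
  f_2 = P(model | comp) = 0.12
  f_3 = P(model | comp) = 0.19
Multiply by the mixture weights:
  w_1·f_1 = 0.41 × 0.25 = 0.1025
  w_2·f_2 = 0.18 × 0.12 = 0.0216
  w_3·f_3 = 0.41 × 0.19 = 0.0779
Denominator: 0.1025 + 0.0216 + 0.0779 = 0.202
P(Topic 2 | data) ≈ 0.107

0.107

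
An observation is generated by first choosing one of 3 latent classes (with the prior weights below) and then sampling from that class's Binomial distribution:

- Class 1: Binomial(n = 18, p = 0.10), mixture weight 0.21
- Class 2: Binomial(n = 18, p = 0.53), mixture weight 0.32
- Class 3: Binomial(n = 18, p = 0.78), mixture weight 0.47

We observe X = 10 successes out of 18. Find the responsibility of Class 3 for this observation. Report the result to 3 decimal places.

0.139

Posterior ∝ prior × likelihood, so P(k | x) ∝ π_k f_k(x); normalise over all components.
Component likelihoods at x = 10 successes out of 18:
  f_1 = C(18,10)·0.10^10·0.90^8 = 43758·1e-10·0.430467 = 1.88364e-06
  f_2 = C(18,10)·0.53^10·0.47^8 = 43758·0.00174887·0.00238113 = 0.182221
  f_3 = C(18,10)·0.78^10·0.22^8 = 43758·0.0833578·5.48759e-06 = 0.0200164
Multiply by the mixture weights:
  π_1·f_1 = 0.21 × 1.88364e-06 = 3.95564e-07
  π_2·f_2 = 0.32 × 0.182221 = 0.0583108
  π_3·f_3 = 0.47 × 0.0200164 = 0.00940769
Evidence: 3.95564e-07 + 0.0583108 + 0.00940769 = 0.0677189
So the posterior for Class 3 is 0.00940769 / 0.0677189 ≈ 0.139.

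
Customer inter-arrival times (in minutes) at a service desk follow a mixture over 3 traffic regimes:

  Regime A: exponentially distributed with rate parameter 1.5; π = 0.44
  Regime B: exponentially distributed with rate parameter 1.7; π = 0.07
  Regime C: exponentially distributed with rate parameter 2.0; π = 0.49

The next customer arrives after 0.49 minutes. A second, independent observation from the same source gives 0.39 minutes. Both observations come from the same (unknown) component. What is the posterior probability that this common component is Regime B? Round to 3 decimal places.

0.070

The responsibility of component k is π_k f_k(x) divided by Σ_j π_j f_j(x).
Since both observations come from the same component, the likelihood for component k is f_k(x₁)·f_k(x₂).
  L_A = [1.5·e^(−1.5·0.49) = 1.5·e^(−0.7350) = 0.719258] × [0.835659] = 0.601054
  L_B = [1.7·e^(−1.7·0.49) = 1.7·e^(−0.8330) = 0.739063] × [0.876015] = 0.647431
  L_C = [2.0·e^(−2.0·0.49) = 2.0·e^(−0.9800) = 0.750622] × [0.916812] = 0.688179
Weight by the priors:
  π_A·L_A = 0.44 × 0.601054 = 0.264464
  π_B·L_B = 0.07 × 0.647431 = 0.0453201
  π_C·L_C = 0.49 × 0.688179 = 0.337208
Marginal: 0.264464 + 0.0453201 + 0.337208 = 0.646992
P(Regime B | data) = 0.0453201 / 0.646992 ≈ 0.070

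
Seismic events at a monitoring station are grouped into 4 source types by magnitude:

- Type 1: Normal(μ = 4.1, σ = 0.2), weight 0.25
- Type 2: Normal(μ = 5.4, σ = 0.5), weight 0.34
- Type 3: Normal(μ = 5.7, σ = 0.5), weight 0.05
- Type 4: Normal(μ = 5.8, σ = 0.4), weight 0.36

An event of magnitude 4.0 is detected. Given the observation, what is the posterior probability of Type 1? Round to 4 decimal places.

Posterior ∝ prior × likelihood, so P(k | x) ∝ w_k f_k(x); normalise over all components.
Evaluate each component's likelihood at the observed value:
  L_1 = (1/(0.2·√(2π)))·exp(−(4.0−4.1)²/(2·0.2²)) = 1.994711·exp(-0.12500) = 1.76033
  L_2 = (1/(0.5·√(2π)))·exp(−(4.0−5.4)²/(2·0.5²)) = 0.797885·exp(-3.92000) = 0.0158309
  L_3 = (1/(0.5·√(2π)))·exp(−(4.0−5.7)²/(2·0.5²)) = 0.797885·exp(-5.78000) = 0.00246444
  L_4 = (1/(0.4·√(2π)))·exp(−(4.0−5.8)²/(2·0.4²)) = 0.997356·exp(-10.12500) = 3.99594e-05
Weight by the priors:
  w_1·L_1 = 0.25 × 1.76033 = 0.440082
  w_2·L_2 = 0.34 × 0.0158309 = 0.00538251
  w_3·L_3 = 0.05 × 0.00246444 = 0.000123222
  w_4·L_4 = 0.36 × 3.99594e-05 = 1.43854e-05
Marginal: 0.440082 + 0.00538251 + 0.000123222 + 1.43854e-05 = 0.445602
So the posterior for Type 1 is 0.440082 / 0.445602 ≈ 0.9876.

0.9876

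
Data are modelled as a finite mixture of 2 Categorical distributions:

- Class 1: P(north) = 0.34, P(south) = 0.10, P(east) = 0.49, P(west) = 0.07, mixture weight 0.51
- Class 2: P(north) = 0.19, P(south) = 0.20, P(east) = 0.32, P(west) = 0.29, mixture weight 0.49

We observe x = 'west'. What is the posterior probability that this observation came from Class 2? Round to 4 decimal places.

Posterior ∝ prior × likelihood, so P(k | x) ∝ P(Z=k) f_k(x); normalise over all components.
Evaluate each component's likelihood at the observed value:
  f_1 = P(west | comp) = 0.07
  f_2 = P(west | comp) = 0.29
Unnormalised posteriors:
  P(Z=1)·f_1 = 0.51 × 0.07 = 0.0357
  P(Z=2)·f_2 = 0.49 × 0.29 = 0.1421
Marginal: 0.0357 + 0.1421 = 0.1778
Responsibility of Class 2: 0.1421 / 0.1778 ≈ 0.7992

0.7992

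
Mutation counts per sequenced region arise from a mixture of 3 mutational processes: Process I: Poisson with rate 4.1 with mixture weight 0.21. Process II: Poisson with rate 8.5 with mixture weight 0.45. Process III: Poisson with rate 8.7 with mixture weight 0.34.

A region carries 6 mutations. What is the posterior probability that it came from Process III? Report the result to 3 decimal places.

P(component k | x) = P(Z=k)·f_k(x) / marginal(x), where marginal(x) = Σ_j P(Z=j)·f_j(x).
Poisson probabilities:
  L_I = 0.109336
  L_II = 0.106581
  L_III = 0.100328
Prior × likelihood for each component:
  P(Z=I)·L_I = 0.21 × 0.109336 = 0.0229606
  P(Z=II)·L_II = 0.45 × 0.106581 = 0.0479612
  P(Z=III)·L_III = 0.34 × 0.100328 = 0.0341114
Evidence: 0.0229606 + 0.0479612 + 0.0341114 = 0.105033
P(Process III | 6 mutations) ≈ 0.325

0.325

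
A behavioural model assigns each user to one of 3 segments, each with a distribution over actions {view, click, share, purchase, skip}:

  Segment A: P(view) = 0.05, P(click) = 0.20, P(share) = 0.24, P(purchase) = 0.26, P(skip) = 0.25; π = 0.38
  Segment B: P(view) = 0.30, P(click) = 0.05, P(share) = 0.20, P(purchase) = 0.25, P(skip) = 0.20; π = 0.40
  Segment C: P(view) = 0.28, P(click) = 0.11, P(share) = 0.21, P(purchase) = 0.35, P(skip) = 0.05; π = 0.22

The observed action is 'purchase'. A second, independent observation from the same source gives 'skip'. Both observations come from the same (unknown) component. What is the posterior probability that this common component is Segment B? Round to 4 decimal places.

0.4119

The responsibility of component k is P(Z=k) f_k(x) divided by Σ_j P(Z=j) f_j(x).
Since both observations come from the same component, the likelihood for component k is f_k(x₁)·f_k(x₂).
  L_A = [0.26] × [0.25] = 0.065
  L_B = [0.25] × [0.2] = 0.05
  L_C = [0.35] × [0.05] = 0.0175
Prior × likelihood for each component:
  P(Z=A)·L_A = 0.38 × 0.065 = 0.0247
  P(Z=B)·L_B = 0.40 × 0.05 = 0.02
  P(Z=C)·L_C = 0.22 × 0.0175 = 0.00385
Marginal: 0.0247 + 0.02 + 0.00385 = 0.04855
So the posterior for Segment B is 0.02 / 0.04855 ≈ 0.4119.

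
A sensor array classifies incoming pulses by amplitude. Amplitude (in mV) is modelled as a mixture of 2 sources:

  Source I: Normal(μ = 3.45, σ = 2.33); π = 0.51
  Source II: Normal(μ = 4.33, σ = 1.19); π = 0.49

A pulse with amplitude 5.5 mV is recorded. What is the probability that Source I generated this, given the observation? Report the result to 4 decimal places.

0.3692

By Bayes' theorem, P(k | x) = w_k f_k(x) / Σ_j w_j f_j(x).
Evaluate each component's likelihood at the observed value:
  f_I = (1/(2.33·√(2π)))·exp(−(5.5−3.45)²/(2·2.33²)) = 0.171220·exp(-0.38705) = 0.116268
  f_II = (1/(1.19·√(2π)))·exp(−(5.5−4.33)²/(2·1.19²)) = 0.335246·exp(-0.48333) = 0.206754
Multiply by the mixture weights:
  w_I·f_I = 0.51 × 0.116268 = 0.0592968
  w_II·f_II = 0.49 × 0.206754 = 0.101309
Sum: 0.0592968 + 0.101309 = 0.160606
Responsibility of Source I: 0.0592968 / 0.160606 ≈ 0.3692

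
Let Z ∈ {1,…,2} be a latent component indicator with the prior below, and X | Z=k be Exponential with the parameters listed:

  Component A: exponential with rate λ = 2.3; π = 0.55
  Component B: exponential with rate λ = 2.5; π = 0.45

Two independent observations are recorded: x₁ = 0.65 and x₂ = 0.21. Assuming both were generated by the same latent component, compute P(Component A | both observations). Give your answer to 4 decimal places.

The responsibility of component k is π_k f_k(x) divided by Σ_j π_j f_j(x).
Since both observations come from the same component, the likelihood for component k is f_k(x₁)·f_k(x₂).
  f_A = [2.3·e^(−2.3·0.65) = 2.3·e^(−1.4950) = 0.515772] × [1.41894] = 0.731848
  f_B = [2.5·e^(−2.5·0.65) = 2.5·e^(−1.6250) = 0.492279] × [1.47889] = 0.728026
Unnormalised posteriors:
  π_A·f_A = 0.55 × 0.731848 = 0.402517
  π_B·f_B = 0.45 × 0.728026 = 0.327612
Evidence: 0.402517 + 0.327612 = 0.730128
P(Component A | data) ≈ 0.5513

0.5513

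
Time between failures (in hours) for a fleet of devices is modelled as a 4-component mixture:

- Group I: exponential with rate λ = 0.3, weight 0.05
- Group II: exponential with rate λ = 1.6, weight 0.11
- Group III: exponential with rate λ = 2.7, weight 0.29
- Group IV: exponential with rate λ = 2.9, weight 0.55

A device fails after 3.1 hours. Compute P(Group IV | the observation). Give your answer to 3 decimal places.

Posterior ∝ prior × likelihood, so P(k | x) ∝ π_k f_k(x); normalise over all components.
Exponential densities:
  L_I = 0.3·e^(−0.3·3.1) = 0.3·e^(−0.9300) = 0.118366
  L_II = 1.6·e^(−1.6·3.1) = 1.6·e^(−4.9600) = 0.0112207
  L_III = 2.7·e^(−2.7·3.1) = 2.7·e^(−8.3700) = 0.000625632
  L_IV = 2.9·e^(−2.9·3.1) = 2.9·e^(−8.9900) = 0.000361485
Weight by the priors:
  π_I·L_I = 0.05 × 0.118366 = 0.00591831
  π_II·L_II = 0.11 × 0.0112207 = 0.00123428
  π_III·L_III = 0.29 × 0.000625632 = 0.000181433
  π_IV·L_IV = 0.55 × 0.000361485 = 0.000198817
Evidence: 0.00591831 + 0.00123428 + 0.000181433 + 0.000198817 = 0.00753283
Responsibility of Group IV: 0.000198817 / 0.00753283 ≈ 0.026

0.026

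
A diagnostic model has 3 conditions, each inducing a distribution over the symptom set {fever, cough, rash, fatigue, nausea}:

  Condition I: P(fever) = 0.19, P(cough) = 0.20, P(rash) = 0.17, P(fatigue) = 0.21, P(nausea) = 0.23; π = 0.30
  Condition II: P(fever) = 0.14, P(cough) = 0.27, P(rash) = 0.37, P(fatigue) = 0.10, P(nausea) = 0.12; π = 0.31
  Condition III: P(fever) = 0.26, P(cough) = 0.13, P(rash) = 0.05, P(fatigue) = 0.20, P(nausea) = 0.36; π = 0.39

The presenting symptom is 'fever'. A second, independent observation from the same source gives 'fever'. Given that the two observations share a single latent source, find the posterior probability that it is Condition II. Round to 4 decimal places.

0.1404

P(component k | x) = π_k·f_k(x) / marginal(x), where marginal(x) = Σ_j π_j·f_j(x).
Since both observations come from the same component, the likelihood for component k is f_k(x₁)·f_k(x₂).
  L_I = [0.19] × [0.19] = 0.0361
  L_II = [0.14] × [0.14] = 0.0196
  L_III = [0.26] × [0.26] = 0.0676
Weight by the priors:
  π_I·L_I = 0.30 × 0.0361 = 0.01083
  π_II·L_II = 0.31 × 0.0196 = 0.006076
  π_III·L_III = 0.39 × 0.0676 = 0.026364
Evidence: 0.01083 + 0.006076 + 0.026364 = 0.04327
Responsibility of Condition II: 0.006076 / 0.04327 ≈ 0.1404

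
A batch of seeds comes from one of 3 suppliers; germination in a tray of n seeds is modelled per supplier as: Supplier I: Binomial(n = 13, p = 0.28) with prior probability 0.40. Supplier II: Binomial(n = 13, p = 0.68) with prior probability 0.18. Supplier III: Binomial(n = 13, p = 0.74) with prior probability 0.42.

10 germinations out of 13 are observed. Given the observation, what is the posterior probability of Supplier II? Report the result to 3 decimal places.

Posterior ∝ prior × likelihood, so P(k | x) ∝ π_k f_k(x); normalise over all components.
Evaluate each component's likelihood at the observed value:
  L_I = C(13,10)·0.28^10·0.72^3 = 286·2.96197e-06·0.373248 = 0.000316187
  L_II = C(13,10)·0.68^10·0.32^3 = 286·0.0211392·0.032768 = 0.198109
  L_III = C(13,10)·0.74^10·0.26^3 = 286·0.0492399·0.017576 = 0.247516
Multiply by the mixture weights:
  π_I·L_I = 0.40 × 0.000316187 = 0.000126475
  π_II·L_II = 0.18 × 0.198109 = 0.0356597
  π_III·L_III = 0.42 × 0.247516 = 0.103957
Denominator: 0.000126475 + 0.0356597 + 0.103957 = 0.139743
So the posterior for Supplier II is 0.0356597 / 0.139743 ≈ 0.255.

0.255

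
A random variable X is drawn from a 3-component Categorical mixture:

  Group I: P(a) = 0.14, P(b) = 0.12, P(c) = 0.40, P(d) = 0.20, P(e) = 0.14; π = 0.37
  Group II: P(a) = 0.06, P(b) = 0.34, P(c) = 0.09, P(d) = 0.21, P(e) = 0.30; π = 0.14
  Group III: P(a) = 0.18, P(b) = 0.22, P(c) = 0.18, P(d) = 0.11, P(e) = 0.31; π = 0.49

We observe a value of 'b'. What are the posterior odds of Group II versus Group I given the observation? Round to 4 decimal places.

Posterior odds = (π_i f_i(x)) / (π_j f_j(x)); the normalising sum cancels.
Component likelihoods at x = 'b':
  p_I = 0.12
  p_II = 0.34
  p_III = 0.22
Odds = (0.14/0.37) × (0.34/0.12) = 0.378378 × 2.83333 ≈ 1.0721

1.0721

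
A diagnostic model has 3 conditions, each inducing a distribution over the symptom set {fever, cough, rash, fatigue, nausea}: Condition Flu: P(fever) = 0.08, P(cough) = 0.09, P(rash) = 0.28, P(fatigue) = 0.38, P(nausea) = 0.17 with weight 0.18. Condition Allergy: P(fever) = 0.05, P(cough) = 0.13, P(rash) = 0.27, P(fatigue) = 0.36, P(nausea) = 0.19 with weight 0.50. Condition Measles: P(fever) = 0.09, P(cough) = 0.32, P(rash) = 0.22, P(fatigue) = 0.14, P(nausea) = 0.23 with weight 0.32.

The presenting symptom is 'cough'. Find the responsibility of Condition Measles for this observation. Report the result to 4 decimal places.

0.5577

Apply Bayes' rule: the posterior for each component is proportional to its prior times its likelihood at x.
Component likelihoods at x = 'cough':
  L_Flu = P(cough | comp) = 0.09
  L_Allergy = P(cough | comp) = 0.13
  L_Measles = P(cough | comp) = 0.32
Prior × likelihood for each component:
  π_Flu·L_Flu = 0.18 × 0.09 = 0.0162
  π_Allergy·L_Allergy = 0.50 × 0.13 = 0.065
  π_Measles·L_Measles = 0.32 × 0.32 = 0.1024
Evidence: 0.0162 + 0.065 + 0.1024 = 0.1836
So the posterior for Condition Measles is 0.1024 / 0.1836 ≈ 0.5577.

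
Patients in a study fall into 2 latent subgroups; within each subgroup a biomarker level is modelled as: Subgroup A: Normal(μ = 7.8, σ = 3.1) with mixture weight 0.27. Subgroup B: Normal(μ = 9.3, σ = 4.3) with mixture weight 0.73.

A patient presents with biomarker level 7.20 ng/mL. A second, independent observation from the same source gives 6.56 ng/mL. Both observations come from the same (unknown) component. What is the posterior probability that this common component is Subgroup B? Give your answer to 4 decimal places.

P(component k | x) = π_k·f_k(x) / marginal(x), where marginal(x) = Σ_j π_j·f_j(x).
Since both observations come from the same component, the likelihood for component k is f_k(x₁)·f_k(x₂).
  f_A = [(1/(3.1·√(2π)))·exp(−(7.20−7.8)²/(2·3.1²)) = 0.128691·exp(-0.01873) = 0.126303] × [0.118797] = 0.0150044
  f_B = [(1/(4.3·√(2π)))·exp(−(7.20−9.3)²/(2·4.3²)) = 0.092777·exp(-0.11925) = 0.0823475] × [0.0757307] = 0.00623624
Prior × likelihood for each component:
  π_A·f_A = 0.27 × 0.0150044 = 0.00405119
  π_B·f_B = 0.73 × 0.00623624 = 0.00455245
Sum: 0.00405119 + 0.00455245 = 0.00860364
So the posterior for Subgroup B is 0.00455245 / 0.00860364 ≈ 0.5291.

0.5291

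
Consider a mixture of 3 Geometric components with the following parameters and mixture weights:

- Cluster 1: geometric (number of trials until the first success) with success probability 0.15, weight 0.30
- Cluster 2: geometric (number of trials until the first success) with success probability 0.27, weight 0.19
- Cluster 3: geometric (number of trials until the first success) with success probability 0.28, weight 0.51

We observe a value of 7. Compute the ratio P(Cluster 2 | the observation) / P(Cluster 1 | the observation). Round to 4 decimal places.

0.4574

The posterior odds equal the prior odds times the likelihood ratio: (π_i/π_j)·(f_i(x)/f_j(x)).
Geometric probabilities:
  p_1 = 0.15·(1−0.15)^6 = 0.15·0.37715 = 0.0565724
  p_2 = 0.27·(1−0.27)^6 = 0.27·0.151334 = 0.0408602
  p_3 = 0.28·(1−0.28)^6 = 0.28·0.139314 = 0.0390079
0.00776345 / 0.0169717 ≈ 0.4574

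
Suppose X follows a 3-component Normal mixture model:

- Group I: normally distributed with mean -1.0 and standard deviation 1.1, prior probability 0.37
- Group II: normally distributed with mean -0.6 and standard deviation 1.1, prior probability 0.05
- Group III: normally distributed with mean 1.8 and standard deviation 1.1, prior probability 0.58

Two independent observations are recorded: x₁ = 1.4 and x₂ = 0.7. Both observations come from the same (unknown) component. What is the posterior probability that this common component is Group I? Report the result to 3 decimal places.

0.030

Apply Bayes' rule: the posterior for each component is proportional to its prior times its likelihood at x.
Since both observations come from the same component, the likelihood for component k is f_k(x₁)·f_k(x₂).
  p_I = [0.0335602] × [0.109869] = 0.00368724
  p_II = [0.0694505] × [0.180397] = 0.0125287
  p_III = [0.339472] × [0.219973] = 0.0746748
Prior × likelihood for each component:
  π_I·p_I = 0.37 × 0.00368724 = 0.00136428
  π_II·p_II = 0.05 × 0.0125287 = 0.000626433
  π_III·p_III = 0.58 × 0.0746748 = 0.0433114
Evidence: 0.00136428 + 0.000626433 + 0.0433114 = 0.0453021
P(Group I | x₁,x₂) ≈ 0.030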